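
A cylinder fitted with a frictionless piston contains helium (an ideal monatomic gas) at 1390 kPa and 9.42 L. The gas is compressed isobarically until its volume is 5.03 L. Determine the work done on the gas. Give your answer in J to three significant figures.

Isobaric: W = P ΔV.
W = (1390 kPa)(5.03 − 9.42 L) = (1390)(-4.39) = -6102 J.
Work on gas = −W_by = 6102 J.

W ≈ 6100 J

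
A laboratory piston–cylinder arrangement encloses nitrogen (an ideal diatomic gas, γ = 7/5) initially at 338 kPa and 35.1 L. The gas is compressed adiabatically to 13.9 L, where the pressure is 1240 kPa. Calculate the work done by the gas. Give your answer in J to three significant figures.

Adiabatic: W = (P₁V₁ − P₂V₂)/(γ − 1) with γ = 7/5.
P₁V₁ = 11864 J, P₂V₂ = 17236 J.
W = (11864 − 17236) / 0.4 = -13430 J.

W ≈ -13400 J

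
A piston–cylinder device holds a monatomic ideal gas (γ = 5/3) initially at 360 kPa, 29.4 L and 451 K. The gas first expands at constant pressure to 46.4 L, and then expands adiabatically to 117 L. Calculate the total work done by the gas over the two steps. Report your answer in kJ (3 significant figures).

W_total ≈ 17.7 kJ

Step 1 (isobaric): W = PΔV = (360 kPa)(46.4 − 29.4 L) = 6120 J.
After step 1: P = 360 kPa, V = 46.4 L, T = 711.8 K.
Step 2 (adiabatic): W = (P₁V₁ − P₂V₂)/(γ−1) = (16704 − 9017)/0.667 = 11531 J.
W_total = 6120 + 11531 = 17651 J.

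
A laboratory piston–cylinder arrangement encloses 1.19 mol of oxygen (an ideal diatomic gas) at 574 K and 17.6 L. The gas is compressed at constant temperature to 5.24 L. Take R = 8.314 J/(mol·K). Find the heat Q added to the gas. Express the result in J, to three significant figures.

Isothermal ⇒ ΔU = 0, so Q = W = nRT ln(V₂/V₁).
Q = (1.19)(8.314)(574) ln(5.24/17.6) = 5679 × -1.212 = -6881 J.

Q ≈ -6880 J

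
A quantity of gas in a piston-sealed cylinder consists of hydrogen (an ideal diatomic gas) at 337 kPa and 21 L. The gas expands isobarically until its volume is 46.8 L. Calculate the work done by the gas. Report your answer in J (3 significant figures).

Isobaric: W = P ΔV.
W = (337 kPa)(46.8 − 21 L) = (337)(25.8) = 8695 J.

W ≈ 8690 J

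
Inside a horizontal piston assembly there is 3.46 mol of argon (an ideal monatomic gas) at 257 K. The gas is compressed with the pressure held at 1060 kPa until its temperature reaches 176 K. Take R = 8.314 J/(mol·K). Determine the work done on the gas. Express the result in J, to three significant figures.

W ≈ 2330 J

Isobaric: W = P ΔV = nR ΔT.
W = (3.46)(8.314)(176 − 257) = -2330 J.
Work on gas = −W_by = 2330 J.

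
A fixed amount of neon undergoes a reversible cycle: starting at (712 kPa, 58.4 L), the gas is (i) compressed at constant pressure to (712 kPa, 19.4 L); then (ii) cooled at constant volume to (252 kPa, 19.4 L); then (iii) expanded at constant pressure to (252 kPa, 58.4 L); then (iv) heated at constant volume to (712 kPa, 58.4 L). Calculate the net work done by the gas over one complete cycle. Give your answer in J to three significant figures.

Constant-volume legs do no work.
W(i) = (712)(19.4 − 58.4) = -27768 J; W(iii) = (252)(58.4 − 19.4) = 9828 J.
W_net = -27768 + 9828 = -17940 J (the counter-clockwise enclosed area).

W_net ≈ -17900 J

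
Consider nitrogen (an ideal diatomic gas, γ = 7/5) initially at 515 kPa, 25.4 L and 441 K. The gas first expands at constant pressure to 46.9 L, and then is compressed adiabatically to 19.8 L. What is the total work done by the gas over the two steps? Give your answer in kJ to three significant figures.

W_total ≈ -13.8 kJ

Step 1 (isobaric): W = PΔV = (515 kPa)(46.9 − 25.4 L) = 11072 J.
After step 1: P = 515 kPa, V = 46.9 L, T = 814.3 K.
Step 2 (adiabatic): W = (P₁V₁ − P₂V₂)/(γ−1) = (24154 − 34102)/0.4 = -24872 J.
W_total = 11072 − 24872 = -13799 J.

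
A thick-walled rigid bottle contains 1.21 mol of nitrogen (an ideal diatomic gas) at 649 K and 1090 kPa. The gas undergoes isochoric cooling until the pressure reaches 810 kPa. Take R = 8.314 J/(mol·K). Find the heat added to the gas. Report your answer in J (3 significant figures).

Q ≈ -4190 J

Constant volume ⇒ W = 0, so Q = ΔU = nCᵥΔT with Cᵥ = 5R/2 = 20.79 J/(mol·K).
At constant V, T₂/T₁ = P₂/P₁ ⇒ ΔT = T₁(P₂/P₁ − 1) = 649·(810/1090 − 1) = -166.7 K.
ΔU = (1.21)(20.79)(-166.7) = -4193 J.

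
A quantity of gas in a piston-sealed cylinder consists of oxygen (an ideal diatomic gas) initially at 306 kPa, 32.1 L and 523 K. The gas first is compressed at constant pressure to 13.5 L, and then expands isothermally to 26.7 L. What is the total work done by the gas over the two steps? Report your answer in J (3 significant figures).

W_total ≈ -2870 J

Step 1 (isobaric): W = PΔV = (306 kPa)(13.5 − 32.1 L) = -5692 J.
After step 1: P = 306 kPa, V = 13.5 L, T = 220 K.
Step 2 (isothermal): W = P₁V₁ ln(V₂/V₁) = (4131) ln(26.7/13.5) = 2817 J.
W_total = -5692 + 2817 = -2874 J.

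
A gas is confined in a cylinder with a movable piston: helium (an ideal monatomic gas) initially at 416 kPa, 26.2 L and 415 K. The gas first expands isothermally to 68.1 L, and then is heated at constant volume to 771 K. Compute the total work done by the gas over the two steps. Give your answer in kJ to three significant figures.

Step 1 (isothermal): W = P₁V₁ ln(V₂/V₁) = (10899) ln(68.1/26.2) = 10411 J.
Step 2 (isochoric): W = 0 (constant volume).
W_total = 10411 + 0 = 10411 J.

W_total ≈ 10.4 kJ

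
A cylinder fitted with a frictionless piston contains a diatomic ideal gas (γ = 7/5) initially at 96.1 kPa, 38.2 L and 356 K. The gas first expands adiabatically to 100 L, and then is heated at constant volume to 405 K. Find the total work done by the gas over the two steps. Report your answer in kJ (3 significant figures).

Step 1 (adiabatic): W = (P₁V₁ − P₂V₂)/(γ−1) = (3671 − 2498)/0.4 = 2932 J.
Step 2 (isochoric): W = 0 (constant volume).
W_total = 2932 + 0 = 2932 J.

W_total ≈ 2.93 kJ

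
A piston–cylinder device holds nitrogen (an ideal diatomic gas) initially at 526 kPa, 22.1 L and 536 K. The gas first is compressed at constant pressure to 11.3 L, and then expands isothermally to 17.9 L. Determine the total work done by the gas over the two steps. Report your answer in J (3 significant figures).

Step 1 (isobaric): W = PΔV = (526 kPa)(11.3 − 22.1 L) = -5681 J.
After step 1: P = 526 kPa, V = 11.3 L, T = 274.1 K.
Step 2 (isothermal): W = P₁V₁ ln(V₂/V₁) = (5944) ln(17.9/11.3) = 2734 J.
W_total = -5681 + 2734 = -2947 J.

W_total ≈ -2950 J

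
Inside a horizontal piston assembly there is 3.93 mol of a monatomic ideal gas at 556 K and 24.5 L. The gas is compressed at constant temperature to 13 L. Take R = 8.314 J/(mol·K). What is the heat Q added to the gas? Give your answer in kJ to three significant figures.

Isothermal ⇒ ΔU = 0, so Q = W = nRT ln(V₂/V₁).
Q = (3.93)(8.314)(556) ln(13/24.5) = 18167 × -0.6337 = -11513 J.

Q ≈ -11.5 kJ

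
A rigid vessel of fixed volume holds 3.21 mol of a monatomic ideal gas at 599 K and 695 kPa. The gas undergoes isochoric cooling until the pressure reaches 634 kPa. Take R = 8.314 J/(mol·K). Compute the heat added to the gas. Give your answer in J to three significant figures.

Constant volume ⇒ W = 0, so Q = ΔU = nCᵥΔT with Cᵥ = 3R/2 = 12.47 J/(mol·K).
At constant V, T₂/T₁ = P₂/P₁ ⇒ ΔT = T₁(P₂/P₁ − 1) = 599·(634/695 − 1) = -52.57 K.
ΔU = (3.21)(12.47)(-52.57) = -2105 J.

Q ≈ -2100 J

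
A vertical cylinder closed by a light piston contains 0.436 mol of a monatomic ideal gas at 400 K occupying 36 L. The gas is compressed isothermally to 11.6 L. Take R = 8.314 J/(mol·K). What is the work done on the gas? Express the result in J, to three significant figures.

W ≈ 1640 J

Isothermal: W = nRT ln(V₂/V₁).
W = (0.436)(8.314)(400) × ln(11.6/36)
  = 1450 × -1.133
W_by_gas = -1642 J; work on gas = −W_by = 1642 J.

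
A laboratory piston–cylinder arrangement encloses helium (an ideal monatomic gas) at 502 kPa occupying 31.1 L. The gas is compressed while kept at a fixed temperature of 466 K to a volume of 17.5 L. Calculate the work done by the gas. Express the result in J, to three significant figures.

W ≈ -8980 J

Isothermal: W = nRT ln(V₂/V₁) = P₁V₁ ln(V₂/V₁).
P₁V₁ = (502 kPa)(31.1 L) = 15612 J.
W = 15612 × ln(17.5/31.1) = 15612 × -0.575
W_by_gas = -8977 J.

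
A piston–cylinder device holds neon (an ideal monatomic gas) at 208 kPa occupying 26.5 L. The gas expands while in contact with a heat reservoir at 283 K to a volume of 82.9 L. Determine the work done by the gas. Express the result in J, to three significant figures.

Isothermal: W = nRT ln(V₂/V₁) = P₁V₁ ln(V₂/V₁).
P₁V₁ = (208 kPa)(26.5 L) = 5512 J.
W = 5512 × ln(82.9/26.5) = 5512 × 1.14
W_by_gas = 6286 J.

W ≈ 6290 J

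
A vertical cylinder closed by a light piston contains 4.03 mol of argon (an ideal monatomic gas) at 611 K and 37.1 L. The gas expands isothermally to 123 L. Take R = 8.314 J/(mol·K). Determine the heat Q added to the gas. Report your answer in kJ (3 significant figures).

Q ≈ 24.5 kJ

Isothermal ⇒ ΔU = 0, so Q = W = nRT ln(V₂/V₁).
Q = (4.03)(8.314)(611) ln(123/37.1) = 20472 × 1.199 = 24537 J.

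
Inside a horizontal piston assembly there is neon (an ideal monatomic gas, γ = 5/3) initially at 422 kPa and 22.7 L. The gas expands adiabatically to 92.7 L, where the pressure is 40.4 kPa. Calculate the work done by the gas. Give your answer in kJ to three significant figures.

Adiabatic: W = (P₁V₁ − P₂V₂)/(γ − 1) with γ = 5/3.
P₁V₁ = 9579 J, P₂V₂ = 3745 J.
W = (9579 − 3745) / 0.6667 = 8751 J.

W ≈ 8.75 kJ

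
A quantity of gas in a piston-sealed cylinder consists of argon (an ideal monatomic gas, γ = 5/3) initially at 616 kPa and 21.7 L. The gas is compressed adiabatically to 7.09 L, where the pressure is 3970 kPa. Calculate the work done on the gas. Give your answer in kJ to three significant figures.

W ≈ 22.2 kJ

Adiabatic: W = (P₁V₁ − P₂V₂)/(γ − 1) with γ = 5/3.
P₁V₁ = 13367 J, P₂V₂ = 28147 J.
W = (13367 − 28147) / 0.6667 = -22170 J.
Work on gas = −W_by = 22170 J.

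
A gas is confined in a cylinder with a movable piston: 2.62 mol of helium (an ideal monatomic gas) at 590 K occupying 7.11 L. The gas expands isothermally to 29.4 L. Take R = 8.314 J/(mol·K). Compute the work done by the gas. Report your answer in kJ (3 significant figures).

Isothermal: W = nRT ln(V₂/V₁).
W = (2.62)(8.314)(590) × ln(29.4/7.11)
  = 12852 × 1.419
W_by_gas = 18243 J.

W ≈ 18.2 kJ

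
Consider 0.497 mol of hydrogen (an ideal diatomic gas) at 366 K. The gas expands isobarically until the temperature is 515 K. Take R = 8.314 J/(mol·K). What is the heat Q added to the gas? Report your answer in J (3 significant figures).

Q ≈ 2150 J

Isobaric: W = nRΔT = (0.497)(8.314)(149) = 615.7 J.
ΔU = nCᵥΔT with Cᵥ = 5R/2: ΔU = (0.497)(20.79)(149) = 1539 J.
Q = ΔU + W = 1539 + 615.7 = 2155 J.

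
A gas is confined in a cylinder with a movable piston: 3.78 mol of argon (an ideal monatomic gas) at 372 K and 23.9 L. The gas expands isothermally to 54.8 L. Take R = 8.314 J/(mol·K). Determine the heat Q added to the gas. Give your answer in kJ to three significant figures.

Q ≈ 9.70 kJ

Isothermal ⇒ ΔU = 0, so Q = W = nRT ln(V₂/V₁).
Q = (3.78)(8.314)(372) ln(54.8/23.9) = 11691 × 0.8298 = 9701 J.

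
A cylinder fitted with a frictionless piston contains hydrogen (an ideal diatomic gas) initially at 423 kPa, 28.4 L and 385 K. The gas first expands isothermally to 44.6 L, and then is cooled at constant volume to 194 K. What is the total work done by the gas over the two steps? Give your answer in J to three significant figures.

Step 1 (isothermal): W = P₁V₁ ln(V₂/V₁) = (12013) ln(44.6/28.4) = 5422 J.
Step 2 (isochoric): W = 0 (constant volume).
W_total = 5422 + 0 = 5422 J.

W_total ≈ 5420 J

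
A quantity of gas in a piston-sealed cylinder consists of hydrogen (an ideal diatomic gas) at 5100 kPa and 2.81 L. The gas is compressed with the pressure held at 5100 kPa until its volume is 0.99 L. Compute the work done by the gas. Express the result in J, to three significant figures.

Isobaric: W = P ΔV.
W = (5100 kPa)(0.99 − 2.81 L) = (5100)(-1.82) = -9282 J.

W ≈ -9280 J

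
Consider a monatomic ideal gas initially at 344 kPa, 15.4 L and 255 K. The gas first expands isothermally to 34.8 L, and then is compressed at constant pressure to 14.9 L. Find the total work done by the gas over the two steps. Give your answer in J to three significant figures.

W_total ≈ 1290 J

Step 1 (isothermal): W = P₁V₁ ln(V₂/V₁) = (5298) ln(34.8/15.4) = 4319 J.
After step 1: P = 152.2 kPa, V = 34.8 L, T = 255 K.
Step 2 (isobaric): W = PΔV = (152.2 kPa)(14.9 − 34.8 L) = -3029 J.
W_total = 4319 − 3029 = 1289 J.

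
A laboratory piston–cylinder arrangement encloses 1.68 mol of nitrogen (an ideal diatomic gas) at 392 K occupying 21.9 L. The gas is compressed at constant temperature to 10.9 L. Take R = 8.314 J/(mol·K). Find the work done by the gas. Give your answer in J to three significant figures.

W ≈ -3820 J

Isothermal: W = nRT ln(V₂/V₁).
W = (1.68)(8.314)(392) × ln(10.9/21.9)
  = 5475 × -0.6977
W_by_gas = -3820 J.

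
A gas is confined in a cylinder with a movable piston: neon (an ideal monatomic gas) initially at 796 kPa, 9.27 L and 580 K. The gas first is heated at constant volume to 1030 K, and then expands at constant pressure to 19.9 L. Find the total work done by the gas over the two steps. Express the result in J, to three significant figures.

W_total ≈ 15000 J

Step 1 (isochoric): W = 0 (constant volume).
After step 1: P = 1414 kPa (V unchanged).
Step 2 (isobaric): W = PΔV = (1414 kPa)(19.9 − 9.27 L) = 15026 J.
W_total = 0 + 15026 = 15026 J.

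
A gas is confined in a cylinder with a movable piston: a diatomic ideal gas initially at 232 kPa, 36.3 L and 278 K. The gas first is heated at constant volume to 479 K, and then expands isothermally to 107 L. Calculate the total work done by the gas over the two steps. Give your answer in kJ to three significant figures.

Step 1 (isochoric): W = 0 (constant volume).
After step 1: P = 399.7 kPa (V unchanged).
Step 2 (isothermal): W = P₁V₁ ln(V₂/V₁) = (14511) ln(107/36.3) = 15686 J.
W_total = 0 + 15686 = 15686 J.

W_total ≈ 15.7 kJ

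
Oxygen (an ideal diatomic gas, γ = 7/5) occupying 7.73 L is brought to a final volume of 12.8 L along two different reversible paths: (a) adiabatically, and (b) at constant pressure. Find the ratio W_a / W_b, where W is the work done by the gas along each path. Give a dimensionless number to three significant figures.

Path (a) adiabatic: W = P₁V₁(1 − (V₁/V₂)^(γ−1))/(γ−1) → W_a/(P₁V₁) = 0.4567.
Path (b) isobaric: W = P₁(V₂ − V₁) → W_b/(P₁V₁) = 0.6559.
W_a / W_b = 0.4567 / 0.6559 = 0.6963.

W_a / W_b ≈ 0.696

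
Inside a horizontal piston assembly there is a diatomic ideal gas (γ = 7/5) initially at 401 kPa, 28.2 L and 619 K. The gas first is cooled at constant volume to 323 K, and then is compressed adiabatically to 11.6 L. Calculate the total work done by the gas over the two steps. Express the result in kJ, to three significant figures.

Step 1 (isochoric): W = 0 (constant volume).
After step 1: P = 209.2 kPa (V unchanged).
Step 2 (adiabatic): W = (P₁V₁ − P₂V₂)/(γ−1) = (5901 − 8418)/0.4 = -6294 J.
W_total = 0 − 6294 = -6294 J.

W_total ≈ -6.29 kJ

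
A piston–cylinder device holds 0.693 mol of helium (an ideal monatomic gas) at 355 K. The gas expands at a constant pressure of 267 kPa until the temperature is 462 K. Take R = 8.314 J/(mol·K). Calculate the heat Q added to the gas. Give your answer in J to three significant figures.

Isobaric: W = nRΔT = (0.693)(8.314)(107) = 616.5 J.
ΔU = nCᵥΔT with Cᵥ = 3R/2: ΔU = (0.693)(12.47)(107) = 924.7 J.
Q = ΔU + W = 924.7 + 616.5 = 1541 J.

Q ≈ 1540 J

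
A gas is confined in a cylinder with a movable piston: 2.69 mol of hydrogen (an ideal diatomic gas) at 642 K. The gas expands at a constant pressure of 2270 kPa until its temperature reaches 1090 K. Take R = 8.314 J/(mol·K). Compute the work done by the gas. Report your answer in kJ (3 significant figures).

Isobaric: W = P ΔV = nR ΔT.
W = (2.69)(8.314)(1090 − 642) = 10019 J.

W ≈ 10.0 kJ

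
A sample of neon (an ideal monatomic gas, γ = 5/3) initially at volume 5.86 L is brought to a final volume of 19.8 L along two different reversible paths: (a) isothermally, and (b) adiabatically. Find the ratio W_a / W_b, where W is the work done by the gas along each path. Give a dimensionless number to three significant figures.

Path (a) isothermal: W = P₁V₁ ln(V₂/V₁) → W_a/(P₁V₁) = 1.218.
Path (b) adiabatic: W = P₁V₁(1 − (V₁/V₂)^(γ−1))/(γ−1) → W_b/(P₁V₁) = 0.8338.
W_a / W_b = 1.218 / 0.8338 = 1.46.

W_a / W_b ≈ 1.46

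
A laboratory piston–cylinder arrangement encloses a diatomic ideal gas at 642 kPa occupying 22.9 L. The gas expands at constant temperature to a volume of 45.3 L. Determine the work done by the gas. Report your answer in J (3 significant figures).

Isothermal: W = nRT ln(V₂/V₁) = P₁V₁ ln(V₂/V₁).
P₁V₁ = (642 kPa)(22.9 L) = 14702 J.
W = 14702 × ln(45.3/22.9) = 14702 × 0.6822
W_by_gas = 10029 J.

W ≈ 10000 J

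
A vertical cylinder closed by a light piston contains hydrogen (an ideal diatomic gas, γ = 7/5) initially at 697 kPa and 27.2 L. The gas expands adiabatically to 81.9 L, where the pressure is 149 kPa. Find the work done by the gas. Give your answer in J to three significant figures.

Adiabatic: W = (P₁V₁ − P₂V₂)/(γ − 1) with γ = 7/5.
P₁V₁ = 18958 J, P₂V₂ = 12203 J.
W = (18958 − 12203) / 0.4 = 16888 J.

W ≈ 16900 J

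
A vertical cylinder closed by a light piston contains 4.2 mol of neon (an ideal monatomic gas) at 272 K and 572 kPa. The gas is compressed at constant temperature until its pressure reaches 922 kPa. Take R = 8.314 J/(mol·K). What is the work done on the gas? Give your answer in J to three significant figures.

Isothermal process: W = nRT ln(V₂/V₁) = nRT ln(P₁/P₂).
W = (4.2)(8.314)(272) × ln(572/922)
  = 9498 × ln(0.6204) = 9498 × -0.4774
W_by_gas = -4534 J; work on gas = −W_by = 4534 J.

W ≈ 4530 J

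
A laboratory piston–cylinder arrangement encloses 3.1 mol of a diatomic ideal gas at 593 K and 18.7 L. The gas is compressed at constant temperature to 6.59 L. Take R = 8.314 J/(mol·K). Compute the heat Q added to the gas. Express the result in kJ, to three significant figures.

Q ≈ -15.9 kJ

Isothermal ⇒ ΔU = 0, so Q = W = nRT ln(V₂/V₁).
Q = (3.1)(8.314)(593) ln(6.59/18.7) = 15284 × -1.043 = -15940 J.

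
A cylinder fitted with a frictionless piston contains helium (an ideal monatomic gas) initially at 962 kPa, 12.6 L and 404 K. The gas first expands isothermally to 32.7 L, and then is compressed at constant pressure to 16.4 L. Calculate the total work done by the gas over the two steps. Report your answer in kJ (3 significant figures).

Step 1 (isothermal): W = P₁V₁ ln(V₂/V₁) = (12121) ln(32.7/12.6) = 11560 J.
After step 1: P = 370.7 kPa, V = 32.7 L, T = 404 K.
Step 2 (isobaric): W = PΔV = (370.7 kPa)(16.4 − 32.7 L) = -6042 J.
W_total = 11560 − 6042 = 5518 J.

W_total ≈ 5.52 kJ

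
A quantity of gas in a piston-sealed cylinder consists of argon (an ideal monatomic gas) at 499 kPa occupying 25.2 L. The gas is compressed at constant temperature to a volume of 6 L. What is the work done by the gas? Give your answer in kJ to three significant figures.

W ≈ -18.0 kJ

Isothermal: W = nRT ln(V₂/V₁) = P₁V₁ ln(V₂/V₁).
P₁V₁ = (499 kPa)(25.2 L) = 12575 J.
W = 12575 × ln(6/25.2) = 12575 × -1.435
W_by_gas = -18046 J.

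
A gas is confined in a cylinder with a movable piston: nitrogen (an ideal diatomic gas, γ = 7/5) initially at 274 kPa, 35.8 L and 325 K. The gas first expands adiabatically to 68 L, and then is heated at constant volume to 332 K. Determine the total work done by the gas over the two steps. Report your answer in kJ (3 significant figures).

W_total ≈ 5.55 kJ

Step 1 (adiabatic): W = (P₁V₁ − P₂V₂)/(γ−1) = (9809 − 7589)/0.4 = 5551 J.
Step 2 (isochoric): W = 0 (constant volume).
W_total = 5551 + 0 = 5551 J.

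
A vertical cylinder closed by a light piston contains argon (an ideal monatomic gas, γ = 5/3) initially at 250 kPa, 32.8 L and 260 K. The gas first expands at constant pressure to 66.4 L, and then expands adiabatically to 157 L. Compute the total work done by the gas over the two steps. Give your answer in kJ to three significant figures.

W_total ≈ 19.3 kJ

Step 1 (isobaric): W = PΔV = (250 kPa)(66.4 − 32.8 L) = 8400 J.
After step 1: P = 250 kPa, V = 66.4 L, T = 526.3 K.
Step 2 (adiabatic): W = (P₁V₁ − P₂V₂)/(γ−1) = (16600 − 9353)/0.667 = 10870 J.
W_total = 8400 + 10870 = 19270 J.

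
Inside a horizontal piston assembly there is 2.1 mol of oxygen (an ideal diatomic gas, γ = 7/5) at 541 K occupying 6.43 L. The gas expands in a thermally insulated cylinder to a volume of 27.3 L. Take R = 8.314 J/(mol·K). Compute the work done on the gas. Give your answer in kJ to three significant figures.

Adiabatic: TV^(γ−1) = const with γ = 7/5.
T₂ = T₁ (V₁/V₂)^(γ−1) = 541 × (6.43/27.3)^0.4 = 541 × 0.5608 = 303.4 K.
W_by = nCᵥ(T₁ − T₂) = (2.1)(20.79)(541 − 303.4) = 10371 J.
Work on gas = −W_by = -10371 J.

W ≈ -10.4 kJ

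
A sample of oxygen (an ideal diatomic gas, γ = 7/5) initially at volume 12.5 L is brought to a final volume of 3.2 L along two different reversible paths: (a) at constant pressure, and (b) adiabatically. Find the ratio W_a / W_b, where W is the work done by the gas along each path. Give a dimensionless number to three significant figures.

W_a / W_b ≈ 0.411

Path (a) isobaric: W = P₁(V₂ − V₁) → W_a/(P₁V₁) = -0.744.
Path (b) adiabatic: W = P₁V₁(1 − (V₁/V₂)^(γ−1))/(γ−1) → W_b/(P₁V₁) = -1.812.
W_a / W_b = -0.744 / -1.812 = 0.4107.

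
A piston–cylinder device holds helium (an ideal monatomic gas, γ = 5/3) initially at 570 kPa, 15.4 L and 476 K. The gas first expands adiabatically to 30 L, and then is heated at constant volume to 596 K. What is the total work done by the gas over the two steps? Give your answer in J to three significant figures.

Step 1 (adiabatic): W = (P₁V₁ − P₂V₂)/(γ−1) = (8778 − 5628)/0.667 = 4725 J.
Step 2 (isochoric): W = 0 (constant volume).
W_total = 4725 + 0 = 4725 J.

W_total ≈ 4730 J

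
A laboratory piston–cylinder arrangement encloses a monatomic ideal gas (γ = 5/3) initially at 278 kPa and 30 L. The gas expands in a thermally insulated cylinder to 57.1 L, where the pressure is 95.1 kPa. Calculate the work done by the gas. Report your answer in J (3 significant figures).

W ≈ 4360 J

Adiabatic: W = (P₁V₁ − P₂V₂)/(γ − 1) with γ = 5/3.
P₁V₁ = 8340 J, P₂V₂ = 5430 J.
W = (8340 − 5430) / 0.6667 = 4365 J.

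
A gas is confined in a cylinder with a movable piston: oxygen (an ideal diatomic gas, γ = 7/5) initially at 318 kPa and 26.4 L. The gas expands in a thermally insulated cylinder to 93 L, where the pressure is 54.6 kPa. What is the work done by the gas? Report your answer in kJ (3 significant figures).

Adiabatic: W = (P₁V₁ − P₂V₂)/(γ − 1) with γ = 7/5.
P₁V₁ = 8395 J, P₂V₂ = 5078 J.
W = (8395 − 5078) / 0.4 = 8293 J.

W ≈ 8.29 kJ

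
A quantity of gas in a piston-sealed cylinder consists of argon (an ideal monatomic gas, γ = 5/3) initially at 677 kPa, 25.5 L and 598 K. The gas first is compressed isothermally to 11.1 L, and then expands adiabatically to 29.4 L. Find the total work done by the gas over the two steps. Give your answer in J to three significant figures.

W_total ≈ -1990 J

Step 1 (isothermal): W = P₁V₁ ln(V₂/V₁) = (17264) ln(11.1/25.5) = -14359 J.
After step 1: P = 1555 kPa, V = 11.1 L, T = 598 K.
Step 2 (adiabatic): W = (P₁V₁ − P₂V₂)/(γ−1) = (17264 − 9018)/0.667 = 12368 J.
W_total = -14359 + 12368 = -1990 J.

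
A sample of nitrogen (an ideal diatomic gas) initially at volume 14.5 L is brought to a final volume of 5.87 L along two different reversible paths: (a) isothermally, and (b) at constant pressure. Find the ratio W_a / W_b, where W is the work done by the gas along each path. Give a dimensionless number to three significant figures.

Path (a) isothermal: W = P₁V₁ ln(V₂/V₁) → W_a/(P₁V₁) = -0.9043.
Path (b) isobaric: W = P₁(V₂ − V₁) → W_b/(P₁V₁) = -0.5952.
W_a / W_b = -0.9043 / -0.5952 = 1.519.

W_a / W_b ≈ 1.52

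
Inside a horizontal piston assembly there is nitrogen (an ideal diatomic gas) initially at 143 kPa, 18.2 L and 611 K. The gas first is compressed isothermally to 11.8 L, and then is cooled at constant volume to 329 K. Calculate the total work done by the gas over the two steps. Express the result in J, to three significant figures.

W_total ≈ -1130 J

Step 1 (isothermal): W = P₁V₁ ln(V₂/V₁) = (2603) ln(11.8/18.2) = -1128 J.
Step 2 (isochoric): W = 0 (constant volume).
W_total = -1128 + 0 = -1128 J.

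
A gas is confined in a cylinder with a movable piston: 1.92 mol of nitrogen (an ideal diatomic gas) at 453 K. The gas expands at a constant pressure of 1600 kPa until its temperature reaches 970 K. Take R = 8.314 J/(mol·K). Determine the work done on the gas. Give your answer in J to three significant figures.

Isobaric: W = P ΔV = nR ΔT.
W = (1.92)(8.314)(970 − 453) = 8253 J.
Work on gas = −W_by = -8253 J.

W ≈ -8250 J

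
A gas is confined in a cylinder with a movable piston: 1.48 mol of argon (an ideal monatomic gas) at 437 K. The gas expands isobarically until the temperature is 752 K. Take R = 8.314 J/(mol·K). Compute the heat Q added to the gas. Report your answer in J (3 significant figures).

Isobaric: W = nRΔT = (1.48)(8.314)(315) = 3876 J.
ΔU = nCᵥΔT with Cᵥ = 3R/2: ΔU = (1.48)(12.47)(315) = 5814 J.
Q = ΔU + W = 5814 + 3876 = 9690 J.

Q ≈ 9690 J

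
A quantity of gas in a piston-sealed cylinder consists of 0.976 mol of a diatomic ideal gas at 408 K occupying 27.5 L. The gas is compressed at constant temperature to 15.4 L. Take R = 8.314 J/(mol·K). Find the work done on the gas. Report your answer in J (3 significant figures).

Isothermal: W = nRT ln(V₂/V₁).
W = (0.976)(8.314)(408) × ln(15.4/27.5)
  = 3311 × -0.5798
W_by_gas = -1920 J; work on gas = −W_by = 1920 J.

W ≈ 1920 J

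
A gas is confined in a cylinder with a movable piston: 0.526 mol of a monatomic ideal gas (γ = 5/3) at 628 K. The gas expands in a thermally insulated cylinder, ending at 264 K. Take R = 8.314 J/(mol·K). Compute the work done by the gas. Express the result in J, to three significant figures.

Adiabatic ⇒ Q = 0, so W_by = −ΔU = nCᵥ(T₁ − T₂).
Cᵥ = 3R/2 = 12.47 J/(mol·K).
W = (0.526)(12.47)(628 − 264) = 2388 J.

W ≈ 2390 J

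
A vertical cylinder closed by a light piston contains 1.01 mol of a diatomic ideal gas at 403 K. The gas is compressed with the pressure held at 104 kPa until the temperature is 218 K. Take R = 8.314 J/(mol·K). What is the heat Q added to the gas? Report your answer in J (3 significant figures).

Q ≈ -5440 J

Isobaric: W = nRΔT = (1.01)(8.314)(-185) = -1553 J.
ΔU = nCᵥΔT with Cᵥ = 5R/2: ΔU = (1.01)(20.79)(-185) = -3884 J.
Q = ΔU + W = -3884 − 1553 = -5437 J.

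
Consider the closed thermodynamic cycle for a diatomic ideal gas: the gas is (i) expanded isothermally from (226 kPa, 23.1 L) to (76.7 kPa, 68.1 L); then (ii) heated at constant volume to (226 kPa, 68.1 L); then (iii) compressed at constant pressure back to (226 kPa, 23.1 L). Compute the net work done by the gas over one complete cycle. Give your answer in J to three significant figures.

Leg (i): W = PᵢVᵢ ln(V_f/Vᵢ) = (5221) ln(68.1/23.1) = 5644 J.
Leg (ii): W = 0.
Leg (iii): W = PΔV = (226)(23.1 − 68.1) = -10170 J.
W_net = 5644 − 10170 = -4526 J.

W_net ≈ -4530 J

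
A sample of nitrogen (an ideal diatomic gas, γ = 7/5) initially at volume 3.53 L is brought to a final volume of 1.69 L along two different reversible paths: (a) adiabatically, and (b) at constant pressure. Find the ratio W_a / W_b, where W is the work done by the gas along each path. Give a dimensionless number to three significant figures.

Path (a) adiabatic: W = P₁V₁(1 − (V₁/V₂)^(γ−1))/(γ−1) → W_a/(P₁V₁) = -0.8566.
Path (b) isobaric: W = P₁(V₂ − V₁) → W_b/(P₁V₁) = -0.5212.
W_a / W_b = -0.8566 / -0.5212 = 1.643.

W_a / W_b ≈ 1.64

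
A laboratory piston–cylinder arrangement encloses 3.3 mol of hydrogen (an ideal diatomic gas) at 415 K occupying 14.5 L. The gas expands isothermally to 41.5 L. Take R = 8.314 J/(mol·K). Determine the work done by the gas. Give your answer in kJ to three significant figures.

Isothermal: W = nRT ln(V₂/V₁).
W = (3.3)(8.314)(415) × ln(41.5/14.5)
  = 11386 × 1.052
W_by_gas = 11973 J.

W ≈ 12.0 kJ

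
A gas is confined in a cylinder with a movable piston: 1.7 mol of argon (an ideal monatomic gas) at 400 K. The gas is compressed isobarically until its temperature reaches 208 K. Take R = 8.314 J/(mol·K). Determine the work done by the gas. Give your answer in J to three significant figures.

W ≈ -2710 J

Isobaric: W = P ΔV = nR ΔT.
W = (1.7)(8.314)(208 − 400) = -2714 J.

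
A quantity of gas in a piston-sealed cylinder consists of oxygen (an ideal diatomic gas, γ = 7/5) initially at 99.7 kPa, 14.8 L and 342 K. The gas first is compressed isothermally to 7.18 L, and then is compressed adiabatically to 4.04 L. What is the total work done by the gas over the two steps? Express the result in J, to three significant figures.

W_total ≈ -2020 J

Step 1 (isothermal): W = P₁V₁ ln(V₂/V₁) = (1476) ln(7.18/14.8) = -1067 J.
After step 1: P = 205.5 kPa, V = 7.18 L, T = 342 K.
Step 2 (adiabatic): W = (P₁V₁ − P₂V₂)/(γ−1) = (1476 − 1857)/0.4 = -954.1 J.
W_total = -1067 − 954.1 = -2021 J.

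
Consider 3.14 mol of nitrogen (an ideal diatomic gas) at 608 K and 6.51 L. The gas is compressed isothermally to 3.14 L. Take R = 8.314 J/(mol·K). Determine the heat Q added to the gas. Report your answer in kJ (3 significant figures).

Isothermal ⇒ ΔU = 0, so Q = W = nRT ln(V₂/V₁).
Q = (3.14)(8.314)(608) ln(3.14/6.51) = 15872 × -0.7291 = -11573 J.

Q ≈ -11.6 kJ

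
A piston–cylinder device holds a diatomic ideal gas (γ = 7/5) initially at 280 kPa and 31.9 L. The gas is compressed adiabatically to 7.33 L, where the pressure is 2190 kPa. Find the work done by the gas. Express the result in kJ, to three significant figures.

W ≈ -17.8 kJ

Adiabatic: W = (P₁V₁ − P₂V₂)/(γ − 1) with γ = 7/5.
P₁V₁ = 8932 J, P₂V₂ = 16053 J.
W = (8932 − 16053) / 0.4 = -17802 J.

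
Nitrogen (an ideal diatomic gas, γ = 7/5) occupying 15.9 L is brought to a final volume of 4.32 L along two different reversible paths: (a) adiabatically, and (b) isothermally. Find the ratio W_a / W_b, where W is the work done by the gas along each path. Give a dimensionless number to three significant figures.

W_a / W_b ≈ 1.31

Path (a) adiabatic: W = P₁V₁(1 − (V₁/V₂)^(γ−1))/(γ−1) → W_a/(P₁V₁) = -1.71.
Path (b) isothermal: W = P₁V₁ ln(V₂/V₁) → W_b/(P₁V₁) = -1.303.
W_a / W_b = -1.71 / -1.303 = 1.312.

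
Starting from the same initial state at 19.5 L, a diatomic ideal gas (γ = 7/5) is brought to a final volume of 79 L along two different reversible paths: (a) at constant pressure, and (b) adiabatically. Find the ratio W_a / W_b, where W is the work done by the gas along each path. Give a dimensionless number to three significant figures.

Path (a) isobaric: W = P₁(V₂ − V₁) → W_a/(P₁V₁) = 3.051.
Path (b) adiabatic: W = P₁V₁(1 − (V₁/V₂)^(γ−1))/(γ−1) → W_b/(P₁V₁) = 1.071.
W_a / W_b = 3.051 / 1.071 = 2.848.

W_a / W_b ≈ 2.85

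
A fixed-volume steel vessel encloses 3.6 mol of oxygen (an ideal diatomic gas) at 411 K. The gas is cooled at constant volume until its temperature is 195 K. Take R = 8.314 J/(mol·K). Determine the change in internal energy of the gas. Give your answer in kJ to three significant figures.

ΔU ≈ -16.2 kJ

Constant volume ⇒ W = 0, so Q = ΔU = nCᵥΔT with Cᵥ = 5R/2 = 20.79 J/(mol·K).
ΔU = (3.6)(20.79)(195 − 411) = -16162 J.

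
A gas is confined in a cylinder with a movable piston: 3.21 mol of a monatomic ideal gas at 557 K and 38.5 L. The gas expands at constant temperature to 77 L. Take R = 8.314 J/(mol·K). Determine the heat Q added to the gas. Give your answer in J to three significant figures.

Q ≈ 10300 J

Isothermal ⇒ ΔU = 0, so Q = W = nRT ln(V₂/V₁).
Q = (3.21)(8.314)(557) ln(77/38.5) = 14865 × 0.6931 = 10304 J.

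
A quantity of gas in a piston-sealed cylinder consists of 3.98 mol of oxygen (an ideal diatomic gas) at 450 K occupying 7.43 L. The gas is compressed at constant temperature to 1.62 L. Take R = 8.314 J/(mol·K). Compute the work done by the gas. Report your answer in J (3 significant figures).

W ≈ -22700 J

Isothermal: W = nRT ln(V₂/V₁).
W = (3.98)(8.314)(450) × ln(1.62/7.43)
  = 14890 × -1.523
W_by_gas = -22680 J.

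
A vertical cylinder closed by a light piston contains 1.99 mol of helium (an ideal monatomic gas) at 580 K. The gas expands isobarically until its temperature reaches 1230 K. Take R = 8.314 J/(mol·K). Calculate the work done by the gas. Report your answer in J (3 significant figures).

Isobaric: W = P ΔV = nR ΔT.
W = (1.99)(8.314)(1230 − 580) = 10754 J.

W ≈ 10800 J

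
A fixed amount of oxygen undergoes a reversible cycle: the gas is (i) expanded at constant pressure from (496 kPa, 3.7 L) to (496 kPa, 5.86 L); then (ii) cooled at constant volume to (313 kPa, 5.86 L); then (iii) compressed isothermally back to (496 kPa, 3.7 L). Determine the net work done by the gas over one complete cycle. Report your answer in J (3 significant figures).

W_net ≈ 228 J

Leg (i): W = PΔV = (496)(5.86 − 3.7) = 1071 J.
Leg (ii): W = 0.
Leg (iii): W = PᵢVᵢ ln(V_f/Vᵢ) = (1834) ln(3.7/5.86) = -843.4 J.
W_net = 1071 − 843.4 = 228 J.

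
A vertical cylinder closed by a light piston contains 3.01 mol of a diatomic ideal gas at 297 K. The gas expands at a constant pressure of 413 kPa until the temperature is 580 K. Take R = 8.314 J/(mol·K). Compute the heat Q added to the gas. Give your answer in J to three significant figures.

Isobaric: W = nRΔT = (3.01)(8.314)(283) = 7082 J.
ΔU = nCᵥΔT with Cᵥ = 5R/2: ΔU = (3.01)(20.79)(283) = 17705 J.
Q = ΔU + W = 17705 + 7082 = 24787 J.

Q ≈ 24800 J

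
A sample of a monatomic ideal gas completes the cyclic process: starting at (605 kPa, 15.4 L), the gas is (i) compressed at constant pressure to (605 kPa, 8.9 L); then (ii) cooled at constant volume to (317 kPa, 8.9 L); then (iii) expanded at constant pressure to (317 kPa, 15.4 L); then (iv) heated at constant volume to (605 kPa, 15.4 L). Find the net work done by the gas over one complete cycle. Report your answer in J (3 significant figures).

Constant-volume legs do no work.
W(i) = (605)(8.9 − 15.4) = -3932 J; W(iii) = (317)(15.4 − 8.9) = 2060 J.
W_net = -3932 + 2060 = -1872 J (the counter-clockwise enclosed area).

W_net ≈ -1870 J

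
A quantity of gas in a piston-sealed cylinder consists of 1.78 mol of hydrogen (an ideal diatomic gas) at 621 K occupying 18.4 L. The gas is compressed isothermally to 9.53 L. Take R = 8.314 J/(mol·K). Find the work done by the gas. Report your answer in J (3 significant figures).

Isothermal: W = nRT ln(V₂/V₁).
W = (1.78)(8.314)(621) × ln(9.53/18.4)
  = 9190 × -0.6579
W_by_gas = -6046 J.

W ≈ -6050 J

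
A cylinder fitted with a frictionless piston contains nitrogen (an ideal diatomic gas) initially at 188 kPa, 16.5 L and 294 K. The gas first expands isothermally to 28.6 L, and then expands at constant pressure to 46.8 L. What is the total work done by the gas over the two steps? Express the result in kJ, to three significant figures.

Step 1 (isothermal): W = P₁V₁ ln(V₂/V₁) = (3102) ln(28.6/16.5) = 1706 J.
After step 1: P = 108.5 kPa, V = 28.6 L, T = 294 K.
Step 2 (isobaric): W = PΔV = (108.5 kPa)(46.8 − 28.6 L) = 1974 J.
W_total = 1706 + 1974 = 3680 J.

W_total ≈ 3.68 kJ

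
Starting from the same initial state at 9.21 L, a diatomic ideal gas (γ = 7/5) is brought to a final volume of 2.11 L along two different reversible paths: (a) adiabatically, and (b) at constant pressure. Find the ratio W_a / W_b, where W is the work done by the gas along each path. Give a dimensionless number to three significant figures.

Path (a) adiabatic: W = P₁V₁(1 − (V₁/V₂)^(γ−1))/(γ−1) → W_a/(P₁V₁) = -2.007.
Path (b) isobaric: W = P₁(V₂ − V₁) → W_b/(P₁V₁) = -0.7709.
W_a / W_b = -2.007 / -0.7709 = 2.604.

W_a / W_b ≈ 2.60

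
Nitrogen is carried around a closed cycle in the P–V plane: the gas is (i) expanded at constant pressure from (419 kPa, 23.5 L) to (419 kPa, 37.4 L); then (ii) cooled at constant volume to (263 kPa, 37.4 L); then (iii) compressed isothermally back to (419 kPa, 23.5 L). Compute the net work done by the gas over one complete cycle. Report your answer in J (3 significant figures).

Leg (i): W = PΔV = (419)(37.4 − 23.5) = 5824 J.
Leg (ii): W = 0.
Leg (iii): W = PᵢVᵢ ln(V_f/Vᵢ) = (9836) ln(23.5/37.4) = -4571 J.
W_net = 5824 − 4571 = 1254 J.

W_net ≈ 1250 J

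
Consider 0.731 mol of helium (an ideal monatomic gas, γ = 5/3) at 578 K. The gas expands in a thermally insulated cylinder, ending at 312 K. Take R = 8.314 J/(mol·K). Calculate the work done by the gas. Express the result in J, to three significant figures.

Adiabatic ⇒ Q = 0, so W_by = −ΔU = nCᵥ(T₁ − T₂).
Cᵥ = 3R/2 = 12.47 J/(mol·K).
W = (0.731)(12.47)(578 − 312) = 2425 J.

W ≈ 2420 J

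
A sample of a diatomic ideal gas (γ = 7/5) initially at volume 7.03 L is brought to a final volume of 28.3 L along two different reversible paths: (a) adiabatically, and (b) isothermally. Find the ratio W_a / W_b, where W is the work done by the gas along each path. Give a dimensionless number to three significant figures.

W_a / W_b ≈ 0.767

Path (a) adiabatic: W = P₁V₁(1 − (V₁/V₂)^(γ−1))/(γ−1) → W_a/(P₁V₁) = 1.068.
Path (b) isothermal: W = P₁V₁ ln(V₂/V₁) → W_b/(P₁V₁) = 1.393.
W_a / W_b = 1.068 / 1.393 = 0.7667.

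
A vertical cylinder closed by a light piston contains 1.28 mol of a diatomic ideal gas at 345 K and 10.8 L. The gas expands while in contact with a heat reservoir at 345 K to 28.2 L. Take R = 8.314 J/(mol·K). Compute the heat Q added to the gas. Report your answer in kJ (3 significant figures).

Isothermal ⇒ ΔU = 0, so Q = W = nRT ln(V₂/V₁).
Q = (1.28)(8.314)(345) ln(28.2/10.8) = 3671 × 0.9598 = 3524 J.

Q ≈ 3.52 kJ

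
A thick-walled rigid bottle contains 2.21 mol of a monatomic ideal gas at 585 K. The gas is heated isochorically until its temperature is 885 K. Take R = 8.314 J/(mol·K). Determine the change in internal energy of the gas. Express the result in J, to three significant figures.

ΔU ≈ 8270 J

Constant volume ⇒ W = 0, so Q = ΔU = nCᵥΔT with Cᵥ = 3R/2 = 12.47 J/(mol·K).
ΔU = (2.21)(12.47)(885 − 585) = 8268 J.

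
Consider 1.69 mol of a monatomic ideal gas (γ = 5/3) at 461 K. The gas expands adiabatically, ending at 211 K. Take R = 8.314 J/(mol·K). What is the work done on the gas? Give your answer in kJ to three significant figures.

Adiabatic ⇒ Q = 0, so W_by = −ΔU = nCᵥ(T₁ − T₂).
Cᵥ = 3R/2 = 12.47 J/(mol·K).
W = (1.69)(12.47)(461 − 211) = 5269 J.
Work on gas = −W_by = -5269 J.

W ≈ -5.27 kJ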